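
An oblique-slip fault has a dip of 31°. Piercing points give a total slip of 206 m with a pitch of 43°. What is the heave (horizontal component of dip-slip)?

dip-slip = net slip × sin(rake) = 206 m × sin(43°) = 140.5 m
heave = dip-slip × cos(dip) = 140.5 × cos(31°) = 120 m

120 m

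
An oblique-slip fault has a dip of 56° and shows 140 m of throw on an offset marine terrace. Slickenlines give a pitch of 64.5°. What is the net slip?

dip-slip = throw / sin(dip) = 140 / sin(56°) = 168.9 m
net slip = dip-slip / sin(rake) = 168.9 / sin(64.5°) = 187 m

187 m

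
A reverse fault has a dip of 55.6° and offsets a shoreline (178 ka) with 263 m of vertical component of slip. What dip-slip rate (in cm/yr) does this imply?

dip-slip = throw / sin(dip) = 263 m / sin(55.6°) = 318.7 m
rate = 318.7 m / 178 ka = 0.00179 m/yr = 0.179 cm/yr

0.179 cm/yr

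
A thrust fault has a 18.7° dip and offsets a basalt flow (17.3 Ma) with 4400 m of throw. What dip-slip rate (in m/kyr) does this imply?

0.793 m/kyr

dip-slip = throw / sin(dip) = 4400 m / sin(18.7°) = 13720 m
rate = 13720 m / 17.3 Ma = 0.000793 m/yr = 0.793 m/kyr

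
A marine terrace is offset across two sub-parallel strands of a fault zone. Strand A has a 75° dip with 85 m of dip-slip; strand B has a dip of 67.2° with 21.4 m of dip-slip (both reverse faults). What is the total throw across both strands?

throw_A = 85 × sin(75°) = 82.10 m
throw_B = 21.4 × sin(67.2°) = 19.73 m
total = 82.10 + 19.73 = 102 m

102 m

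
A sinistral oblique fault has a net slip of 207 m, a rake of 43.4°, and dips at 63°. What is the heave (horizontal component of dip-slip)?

64.6 m

dip-slip = net slip × sin(rake) = 207 m × sin(43.4°) = 142.2 m
heave = dip-slip × cos(dip) = 142.2 × cos(63°) = 64.6 m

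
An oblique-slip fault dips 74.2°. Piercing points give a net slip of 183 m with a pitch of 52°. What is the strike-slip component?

113 m

strike-slip = net slip × cos(rake) = 183 m × cos(52°) = 113 m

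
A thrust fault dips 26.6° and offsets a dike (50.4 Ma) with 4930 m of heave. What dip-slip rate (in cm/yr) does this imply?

dip-slip = heave / cos(dip) = 4930 m / cos(26.6°) = 5514 m
rate = 5514 m / 50.4 Ma = 0.000109 m/yr = 0.0109 cm/yr

0.0109 cm/yr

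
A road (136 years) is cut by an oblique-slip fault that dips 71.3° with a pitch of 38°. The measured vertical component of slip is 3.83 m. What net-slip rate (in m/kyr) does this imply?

48.3 m/kyr

dip-slip = throw / sin(dip) = 3.83 / sin(71.3°) = 4.043 m
net slip = dip-slip / sin(rake) = 4.043 / sin(38°) = 6.568 m
rate = 6.568 m / 136 years = 0.0483 m/yr = 48.3 m/kyr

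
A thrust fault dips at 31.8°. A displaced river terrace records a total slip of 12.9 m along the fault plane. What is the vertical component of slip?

throw = dip-slip × sin(dip) = 12.9 m × sin(31.8°) = 6.80 m

6.80 m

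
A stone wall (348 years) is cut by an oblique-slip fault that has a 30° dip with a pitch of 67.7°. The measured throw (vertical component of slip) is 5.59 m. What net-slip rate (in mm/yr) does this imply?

dip-slip = throw / sin(dip) = 5.59 / sin(30°) = 11.18 m
net slip = dip-slip / sin(rake) = 11.18 / sin(67.7°) = 12.08 m
rate = 12.08 m / 348 years = 0.0347 m/yr = 34.7 mm/yr

34.7 mm/yr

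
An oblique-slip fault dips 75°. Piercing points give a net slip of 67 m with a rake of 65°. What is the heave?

dip-slip = net slip × sin(rake) = 67 m × sin(65°) = 60.72 m
heave = dip-slip × cos(dip) = 60.72 × cos(75°) = 15.7 m

15.7 m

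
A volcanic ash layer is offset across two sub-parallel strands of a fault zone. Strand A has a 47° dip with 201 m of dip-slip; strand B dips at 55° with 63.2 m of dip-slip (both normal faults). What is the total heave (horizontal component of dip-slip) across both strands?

173 m

heave_A = 201 × cos(47°) = 137.1 m
heave_B = 63.2 × cos(55°) = 36.25 m
total = 137.1 + 36.25 = 173 m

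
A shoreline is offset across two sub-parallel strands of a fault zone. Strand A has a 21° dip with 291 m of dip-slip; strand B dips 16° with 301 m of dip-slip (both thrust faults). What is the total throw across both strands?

throw_A = 291 × sin(21°) = 104.3 m
throw_B = 301 × sin(16°) = 82.97 m
total = 104.3 + 82.97 = 187 m

187 m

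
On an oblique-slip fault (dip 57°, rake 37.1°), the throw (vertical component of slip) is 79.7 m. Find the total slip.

158 m

dip-slip = throw / sin(dip) = 79.7 / sin(57°) = 95.03 m
net slip = dip-slip / sin(rake) = 95.03 / sin(37.1°) = 158 m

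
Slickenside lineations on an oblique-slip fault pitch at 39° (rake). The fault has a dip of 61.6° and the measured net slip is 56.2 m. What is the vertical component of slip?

dip-slip = net slip × sin(rake) = 56.2 m × sin(39°) = 35.37 m
throw = dip-slip × sin(dip) = 35.37 × sin(61.6°) = 31.1 m

31.1 m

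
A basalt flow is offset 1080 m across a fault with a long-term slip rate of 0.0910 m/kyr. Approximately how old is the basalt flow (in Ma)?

11.9 Ma

age = offset / rate = 1080 m / (0.0910 m/kyr) = 1.19e+07 yr = 11.9 Ma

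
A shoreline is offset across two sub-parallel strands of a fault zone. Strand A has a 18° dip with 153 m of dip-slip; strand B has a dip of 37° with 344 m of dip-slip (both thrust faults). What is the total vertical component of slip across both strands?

throw_A = 153 × sin(18°) = 47.28 m
throw_B = 344 × sin(37°) = 207 m
total = 47.28 + 207 = 254 m

254 m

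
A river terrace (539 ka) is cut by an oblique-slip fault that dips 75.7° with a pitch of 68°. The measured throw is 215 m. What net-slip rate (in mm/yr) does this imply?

0.444 mm/yr

dip-slip = throw / sin(dip) = 215 / sin(75.7°) = 221.9 m
net slip = dip-slip / sin(rake) = 221.9 / sin(68°) = 239.3 m
rate = 239.3 m / 539 ka = 0.000444 m/yr = 0.444 mm/yr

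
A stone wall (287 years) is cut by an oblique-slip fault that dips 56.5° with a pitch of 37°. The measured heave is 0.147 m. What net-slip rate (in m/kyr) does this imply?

1.54 m/kyr

dip-slip = heave / cos(dip) = 0.147 / cos(56.5°) = 0.2663 m
net slip = dip-slip / sin(rake) = 0.2663 / sin(37°) = 0.4426 m
rate = 0.4426 m / 287 years = 0.00154 m/yr = 1.54 m/kyr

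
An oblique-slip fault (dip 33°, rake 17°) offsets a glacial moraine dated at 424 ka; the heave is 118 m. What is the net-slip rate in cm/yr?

0.113 cm/yr

dip-slip = heave / cos(dip) = 118 / cos(33°) = 140.7 m
net slip = dip-slip / sin(rake) = 140.7 / sin(17°) = 481.2 m
rate = 481.2 m / 424 ka = 0.00113 m/yr = 0.113 cm/yr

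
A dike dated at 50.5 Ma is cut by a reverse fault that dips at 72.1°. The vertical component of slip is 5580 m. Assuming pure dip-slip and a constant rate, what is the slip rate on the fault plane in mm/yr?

0.116 mm/yr

dip-slip = throw / sin(dip) = 5580 m / sin(72.1°) = 5864 m
rate = 5864 m / 50.5 Ma = 0.000116 m/yr = 0.116 mm/yr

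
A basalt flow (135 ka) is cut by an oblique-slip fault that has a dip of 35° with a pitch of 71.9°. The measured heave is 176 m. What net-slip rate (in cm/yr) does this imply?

dip-slip = heave / cos(dip) = 176 / cos(35°) = 214.9 m
net slip = dip-slip / sin(rake) = 214.9 / sin(71.9°) = 226 m
rate = 226 m / 135 ka = 0.00167 m/yr = 0.167 cm/yr

0.167 cm/yr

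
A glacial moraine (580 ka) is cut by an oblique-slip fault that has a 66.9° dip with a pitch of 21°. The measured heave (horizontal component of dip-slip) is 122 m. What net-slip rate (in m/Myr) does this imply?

1500 m/Myr

dip-slip = heave / cos(dip) = 122 / cos(66.9°) = 311 m
net slip = dip-slip / sin(rake) = 311 / sin(21°) = 867.7 m
rate = 867.7 m / 580 ka = 0.00150 m/yr = 1500 m/Myr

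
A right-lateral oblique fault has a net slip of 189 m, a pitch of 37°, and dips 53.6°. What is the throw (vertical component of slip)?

91.6 m

dip-slip = net slip × sin(rake) = 189 m × sin(37°) = 113.7 m
throw = dip-slip × sin(dip) = 113.7 × sin(53.6°) = 91.6 m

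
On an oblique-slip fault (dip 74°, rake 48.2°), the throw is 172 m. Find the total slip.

240 m

dip-slip = throw / sin(dip) = 172 / sin(74°) = 178.9 m
net slip = dip-slip / sin(rake) = 178.9 / sin(48.2°) = 240 m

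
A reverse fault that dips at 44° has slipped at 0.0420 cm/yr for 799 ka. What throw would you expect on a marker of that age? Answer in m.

dip-slip = rate × time = 0.0420 cm/yr × 799 ka = 335.6 m
throw = dip-slip × sin(dip) = 335.6 × sin(44°) = 233 m

233 m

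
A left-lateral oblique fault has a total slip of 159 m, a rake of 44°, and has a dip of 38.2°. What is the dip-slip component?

110 m

dip-slip = net slip × sin(rake) = 159 m × sin(44°) = 110 m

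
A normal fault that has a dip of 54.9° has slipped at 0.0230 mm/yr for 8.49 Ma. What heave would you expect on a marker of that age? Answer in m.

112 m

dip-slip = rate × time = 0.0230 mm/yr × 8.49 Ma = 195.3 m
heave = dip-slip × cos(dip) = 195.3 × cos(54.9°) = 112 m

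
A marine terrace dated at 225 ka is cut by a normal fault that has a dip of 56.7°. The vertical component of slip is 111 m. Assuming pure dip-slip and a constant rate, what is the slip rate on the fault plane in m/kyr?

dip-slip = throw / sin(dip) = 111 m / sin(56.7°) = 132.8 m
rate = 132.8 m / 225 ka = 0.000590 m/yr = 0.590 m/kyr

0.590 m/kyr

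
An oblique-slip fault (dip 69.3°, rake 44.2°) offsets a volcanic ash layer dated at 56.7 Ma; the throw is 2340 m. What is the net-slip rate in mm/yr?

dip-slip = throw / sin(dip) = 2340 / sin(69.3°) = 2501 m
net slip = dip-slip / sin(rake) = 2501 / sin(44.2°) = 3588 m
rate = 3588 m / 56.7 Ma = 0.0000633 m/yr = 0.0633 mm/yr

0.0633 mm/yr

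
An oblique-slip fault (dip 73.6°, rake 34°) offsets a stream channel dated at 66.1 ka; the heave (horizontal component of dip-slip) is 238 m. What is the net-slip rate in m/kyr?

22.8 m/kyr

dip-slip = heave / cos(dip) = 238 / cos(73.6°) = 843 m
net slip = dip-slip / sin(rake) = 843 / sin(34°) = 1507 m
rate = 1507 m / 66.1 ka = 0.0228 m/yr = 22.8 m/kyr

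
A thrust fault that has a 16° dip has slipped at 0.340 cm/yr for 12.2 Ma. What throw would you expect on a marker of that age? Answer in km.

11.4 km

dip-slip = rate × time = 0.340 cm/yr × 12.2 Ma = 41480 m
throw = dip-slip × sin(dip) = 41480 × sin(16°) = 11400 m = 11.4 km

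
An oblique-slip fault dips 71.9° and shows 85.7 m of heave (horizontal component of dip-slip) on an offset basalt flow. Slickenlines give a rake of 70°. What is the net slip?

294 m

dip-slip = heave / cos(dip) = 85.7 / cos(71.9°) = 275.8 m
net slip = dip-slip / sin(rake) = 275.8 / sin(70°) = 294 m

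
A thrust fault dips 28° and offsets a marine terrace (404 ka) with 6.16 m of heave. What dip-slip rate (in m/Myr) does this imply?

17.3 m/Myr

dip-slip = heave / cos(dip) = 6.16 m / cos(28°) = 6.977 m
rate = 6.977 m / 404 ka = 0.0000173 m/yr = 17.3 m/Myr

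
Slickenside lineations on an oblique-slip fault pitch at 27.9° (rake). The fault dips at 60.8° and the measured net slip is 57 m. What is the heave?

13 m

dip-slip = net slip × sin(rake) = 57 m × sin(27.9°) = 26.67 m
heave = dip-slip × cos(dip) = 26.67 × cos(60.8°) = 13 m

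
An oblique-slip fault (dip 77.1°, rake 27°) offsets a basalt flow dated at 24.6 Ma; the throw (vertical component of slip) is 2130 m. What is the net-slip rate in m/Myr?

dip-slip = throw / sin(dip) = 2130 / sin(77.1°) = 2185 m
net slip = dip-slip / sin(rake) = 2185 / sin(27°) = 4813 m
rate = 4813 m / 24.6 Ma = 0.000196 m/yr = 196 m/Myr

196 m/Myr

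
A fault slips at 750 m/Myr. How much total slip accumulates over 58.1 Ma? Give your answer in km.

43.6 km

slip = rate × time = 750 m/Myr × 58.1 Ma = 43600 m = 43.6 km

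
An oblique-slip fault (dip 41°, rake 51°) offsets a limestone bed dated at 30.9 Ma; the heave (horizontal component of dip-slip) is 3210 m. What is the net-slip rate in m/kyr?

0.177 m/kyr

dip-slip = heave / cos(dip) = 3210 / cos(41°) = 4253 m
net slip = dip-slip / sin(rake) = 4253 / sin(51°) = 5473 m
rate = 5473 m / 30.9 Ma = 0.000177 m/yr = 0.177 m/kyr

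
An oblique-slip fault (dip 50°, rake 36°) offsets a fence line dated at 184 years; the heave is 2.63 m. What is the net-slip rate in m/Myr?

37800 m/Myr

dip-slip = heave / cos(dip) = 2.63 / cos(50°) = 4.092 m
net slip = dip-slip / sin(rake) = 4.092 / sin(36°) = 6.961 m
rate = 6.961 m / 184 years = 0.0378 m/yr = 37800 m/Myr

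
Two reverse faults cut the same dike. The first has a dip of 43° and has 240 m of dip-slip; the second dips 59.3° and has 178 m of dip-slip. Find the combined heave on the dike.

266 m

heave_A = 240 × cos(43°) = 175.5 m
heave_B = 178 × cos(59.3°) = 90.88 m
total = 175.5 + 90.88 = 266 m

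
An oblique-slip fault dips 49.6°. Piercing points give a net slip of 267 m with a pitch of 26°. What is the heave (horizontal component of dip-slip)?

75.9 m

dip-slip = net slip × sin(rake) = 267 m × sin(26°) = 117 m
heave = dip-slip × cos(dip) = 117 × cos(49.6°) = 75.9 m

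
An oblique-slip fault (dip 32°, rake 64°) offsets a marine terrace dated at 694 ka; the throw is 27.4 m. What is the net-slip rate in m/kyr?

dip-slip = throw / sin(dip) = 27.4 / sin(32°) = 51.71 m
net slip = dip-slip / sin(rake) = 51.71 / sin(64°) = 57.53 m
rate = 57.53 m / 694 ka = 0.0000829 m/yr = 0.0829 m/kyr

0.0829 m/kyr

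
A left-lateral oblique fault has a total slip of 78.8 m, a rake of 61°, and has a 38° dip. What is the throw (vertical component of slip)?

dip-slip = net slip × sin(rake) = 78.8 m × sin(61°) = 68.92 m
throw = dip-slip × sin(dip) = 68.92 × sin(38°) = 42.4 m

42.4 m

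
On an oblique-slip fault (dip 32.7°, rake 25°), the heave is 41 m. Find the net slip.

dip-slip = heave / cos(dip) = 41 / cos(32.7°) = 48.72 m
net slip = dip-slip / sin(rake) = 48.72 / sin(25°) = 115 m

115 m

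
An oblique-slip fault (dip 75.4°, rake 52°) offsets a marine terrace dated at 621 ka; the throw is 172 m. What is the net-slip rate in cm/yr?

dip-slip = throw / sin(dip) = 172 / sin(75.4°) = 177.7 m
net slip = dip-slip / sin(rake) = 177.7 / sin(52°) = 225.6 m
rate = 225.6 m / 621 ka = 0.000363 m/yr = 0.0363 cm/yr

0.0363 cm/yr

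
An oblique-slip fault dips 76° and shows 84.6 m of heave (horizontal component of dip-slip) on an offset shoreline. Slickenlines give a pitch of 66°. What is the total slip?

dip-slip = heave / cos(dip) = 84.6 / cos(76°) = 349.7 m
net slip = dip-slip / sin(rake) = 349.7 / sin(66°) = 383 m

383 m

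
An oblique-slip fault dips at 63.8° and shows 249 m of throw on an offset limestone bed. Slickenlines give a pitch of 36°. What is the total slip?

472 m

dip-slip = throw / sin(dip) = 249 / sin(63.8°) = 277.5 m
net slip = dip-slip / sin(rake) = 277.5 / sin(36°) = 472 m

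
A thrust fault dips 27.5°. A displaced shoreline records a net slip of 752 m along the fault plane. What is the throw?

throw = dip-slip × sin(dip) = 752 m × sin(27.5°) = 347 m

347 m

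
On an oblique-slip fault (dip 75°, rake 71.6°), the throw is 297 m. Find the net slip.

dip-slip = throw / sin(dip) = 297 / sin(75°) = 307.5 m
net slip = dip-slip / sin(rake) = 307.5 / sin(71.6°) = 324 m

324 m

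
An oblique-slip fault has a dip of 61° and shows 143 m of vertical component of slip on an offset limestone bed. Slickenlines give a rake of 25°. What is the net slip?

387 m

dip-slip = throw / sin(dip) = 143 / sin(61°) = 163.5 m
net slip = dip-slip / sin(rake) = 163.5 / sin(25°) = 387 m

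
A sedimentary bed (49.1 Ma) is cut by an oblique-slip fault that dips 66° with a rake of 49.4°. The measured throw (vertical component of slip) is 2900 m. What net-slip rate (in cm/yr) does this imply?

0.00852 cm/yr

dip-slip = throw / sin(dip) = 2900 / sin(66°) = 3174 m
net slip = dip-slip / sin(rake) = 3174 / sin(49.4°) = 4181 m
rate = 4181 m / 49.1 Ma = 0.0000852 m/yr = 0.00852 cm/yr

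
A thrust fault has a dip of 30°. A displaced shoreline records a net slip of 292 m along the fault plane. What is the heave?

253 m

heave = dip-slip × cos(dip) = 292 m × cos(30°) = 253 m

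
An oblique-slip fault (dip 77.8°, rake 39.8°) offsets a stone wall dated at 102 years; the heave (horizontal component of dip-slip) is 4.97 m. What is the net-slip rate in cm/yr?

36 cm/yr

dip-slip = heave / cos(dip) = 4.97 / cos(77.8°) = 23.52 m
net slip = dip-slip / sin(rake) = 23.52 / sin(39.8°) = 36.74 m
rate = 36.74 m / 102 years = 0.360 m/yr = 36 cm/yr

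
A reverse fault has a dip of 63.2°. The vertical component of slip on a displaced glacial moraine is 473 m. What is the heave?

heave = throw / tan(dip) = 473 / tan(63.2°) = 239 m

239 m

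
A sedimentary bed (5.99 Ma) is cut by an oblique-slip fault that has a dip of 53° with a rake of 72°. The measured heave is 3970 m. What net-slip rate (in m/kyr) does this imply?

1.16 m/kyr

dip-slip = heave / cos(dip) = 3970 / cos(53°) = 6597 m
net slip = dip-slip / sin(rake) = 6597 / sin(72°) = 6936 m
rate = 6936 m / 5.99 Ma = 0.00116 m/yr = 1.16 m/kyr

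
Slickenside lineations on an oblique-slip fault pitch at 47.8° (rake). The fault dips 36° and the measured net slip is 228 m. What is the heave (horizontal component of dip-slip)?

137 m

dip-slip = net slip × sin(rake) = 228 m × sin(47.8°) = 168.9 m
heave = dip-slip × cos(dip) = 168.9 × cos(36°) = 137 m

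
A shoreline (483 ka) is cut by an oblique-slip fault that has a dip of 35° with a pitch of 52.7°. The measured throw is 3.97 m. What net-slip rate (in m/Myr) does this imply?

dip-slip = throw / sin(dip) = 3.97 / sin(35°) = 6.921 m
net slip = dip-slip / sin(rake) = 6.921 / sin(52.7°) = 8.701 m
rate = 8.701 m / 483 ka = 0.0000180 m/yr = 18 m/Myr

18 m/Myr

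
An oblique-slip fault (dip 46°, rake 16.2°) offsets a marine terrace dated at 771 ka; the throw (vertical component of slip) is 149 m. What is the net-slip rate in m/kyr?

dip-slip = throw / sin(dip) = 149 / sin(46°) = 207.1 m
net slip = dip-slip / sin(rake) = 207.1 / sin(16.2°) = 742.4 m
rate = 742.4 m / 771 ka = 0.000963 m/yr = 0.963 m/kyr

0.963 m/kyr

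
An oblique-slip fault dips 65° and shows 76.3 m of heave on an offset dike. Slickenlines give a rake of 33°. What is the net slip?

dip-slip = heave / cos(dip) = 76.3 / cos(65°) = 180.5 m
net slip = dip-slip / sin(rake) = 180.5 / sin(33°) = 331 m

331 m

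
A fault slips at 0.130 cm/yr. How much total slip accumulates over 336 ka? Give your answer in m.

slip = rate × time = 0.130 cm/yr × 336 ka = 437 m

437 m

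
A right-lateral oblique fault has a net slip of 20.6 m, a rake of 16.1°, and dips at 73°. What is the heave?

1.67 m

dip-slip = net slip × sin(rake) = 20.6 m × sin(16.1°) = 5.713 m
heave = dip-slip × cos(dip) = 5.713 × cos(73°) = 1.67 m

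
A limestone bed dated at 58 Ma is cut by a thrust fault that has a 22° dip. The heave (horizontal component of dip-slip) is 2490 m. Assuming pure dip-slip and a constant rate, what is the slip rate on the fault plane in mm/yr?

dip-slip = heave / cos(dip) = 2490 m / cos(22°) = 2686 m
rate = 2686 m / 58 Ma = 0.0000463 m/yr = 0.0463 mm/yr

0.0463 mm/yr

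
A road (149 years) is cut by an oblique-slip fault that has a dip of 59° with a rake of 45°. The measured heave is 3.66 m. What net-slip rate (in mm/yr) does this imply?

dip-slip = heave / cos(dip) = 3.66 / cos(59°) = 7.106 m
net slip = dip-slip / sin(rake) = 7.106 / sin(45°) = 10.05 m
rate = 10.05 m / 149 years = 0.0674 m/yr = 67.4 mm/yr

67.4 mm/yr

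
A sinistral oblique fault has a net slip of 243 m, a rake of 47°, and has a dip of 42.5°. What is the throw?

dip-slip = net slip × sin(rake) = 243 m × sin(47°) = 177.7 m
throw = dip-slip × sin(dip) = 177.7 × sin(42.5°) = 120 m

120 m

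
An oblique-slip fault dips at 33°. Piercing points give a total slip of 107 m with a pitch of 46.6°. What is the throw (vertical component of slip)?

dip-slip = net slip × sin(rake) = 107 m × sin(46.6°) = 77.74 m
throw = dip-slip × sin(dip) = 77.74 × sin(33°) = 42.3 m

42.3 m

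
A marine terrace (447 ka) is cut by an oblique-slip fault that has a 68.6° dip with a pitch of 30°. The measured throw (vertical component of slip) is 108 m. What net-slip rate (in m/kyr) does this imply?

0.519 m/kyr

dip-slip = throw / sin(dip) = 108 / sin(68.6°) = 116 m
net slip = dip-slip / sin(rake) = 116 / sin(30°) = 232 m
rate = 232 m / 447 ka = 0.000519 m/yr = 0.519 m/kyr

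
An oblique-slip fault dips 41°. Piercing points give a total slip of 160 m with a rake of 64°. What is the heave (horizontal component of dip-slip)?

109 m

dip-slip = net slip × sin(rake) = 160 m × sin(64°) = 143.8 m
heave = dip-slip × cos(dip) = 143.8 × cos(41°) = 109 m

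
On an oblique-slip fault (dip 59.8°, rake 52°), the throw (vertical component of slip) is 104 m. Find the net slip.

153 m

dip-slip = throw / sin(dip) = 104 / sin(59.8°) = 120.3 m
net slip = dip-slip / sin(rake) = 120.3 / sin(52°) = 153 m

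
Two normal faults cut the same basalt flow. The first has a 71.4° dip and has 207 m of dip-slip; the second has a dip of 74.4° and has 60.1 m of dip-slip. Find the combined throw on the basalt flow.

throw_A = 207 × sin(71.4°) = 196.2 m
throw_B = 60.1 × sin(74.4°) = 57.89 m
total = 196.2 + 57.89 = 254 m

254 m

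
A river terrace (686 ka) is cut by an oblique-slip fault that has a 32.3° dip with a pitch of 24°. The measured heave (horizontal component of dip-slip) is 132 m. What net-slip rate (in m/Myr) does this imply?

560 m/Myr

dip-slip = heave / cos(dip) = 132 / cos(32.3°) = 156.2 m
net slip = dip-slip / sin(rake) = 156.2 / sin(24°) = 383.9 m
rate = 383.9 m / 686 ka = 0.000560 m/yr = 560 m/Myr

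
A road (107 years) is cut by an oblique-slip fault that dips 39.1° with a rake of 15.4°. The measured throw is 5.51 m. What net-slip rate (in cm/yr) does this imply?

dip-slip = throw / sin(dip) = 5.51 / sin(39.1°) = 8.737 m
net slip = dip-slip / sin(rake) = 8.737 / sin(15.4°) = 32.90 m
rate = 32.90 m / 107 years = 0.307 m/yr = 30.7 cm/yr

30.7 cm/yr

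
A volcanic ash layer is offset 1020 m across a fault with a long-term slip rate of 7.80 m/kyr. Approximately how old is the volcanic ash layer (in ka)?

age = offset / rate = 1020 m / (7.80 m/kyr) = 131000 yr = 131 ka

131 ka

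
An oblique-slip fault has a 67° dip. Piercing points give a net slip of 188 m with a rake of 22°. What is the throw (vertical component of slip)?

dip-slip = net slip × sin(rake) = 188 m × sin(22°) = 70.43 m
throw = dip-slip × sin(dip) = 70.43 × sin(67°) = 64.8 m

64.8 m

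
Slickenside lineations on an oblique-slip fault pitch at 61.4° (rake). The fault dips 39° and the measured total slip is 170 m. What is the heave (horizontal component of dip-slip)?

dip-slip = net slip × sin(rake) = 170 m × sin(61.4°) = 149.3 m
heave = dip-slip × cos(dip) = 149.3 × cos(39°) = 116 m

116 m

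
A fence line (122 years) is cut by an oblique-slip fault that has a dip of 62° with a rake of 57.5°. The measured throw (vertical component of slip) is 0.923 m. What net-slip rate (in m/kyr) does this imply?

dip-slip = throw / sin(dip) = 0.923 / sin(62°) = 1.045 m
net slip = dip-slip / sin(rake) = 1.045 / sin(57.5°) = 1.239 m
rate = 1.239 m / 122 years = 0.0102 m/yr = 10.2 m/kyr

10.2 m/kyr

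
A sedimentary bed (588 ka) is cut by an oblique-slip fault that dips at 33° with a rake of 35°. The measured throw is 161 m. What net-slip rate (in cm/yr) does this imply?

0.0876 cm/yr

dip-slip = throw / sin(dip) = 161 / sin(33°) = 295.6 m
net slip = dip-slip / sin(rake) = 295.6 / sin(35°) = 515.4 m
rate = 515.4 m / 588 ka = 0.000876 m/yr = 0.0876 cm/yr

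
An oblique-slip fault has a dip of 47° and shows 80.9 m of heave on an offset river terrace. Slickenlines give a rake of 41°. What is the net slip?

181 m

dip-slip = heave / cos(dip) = 80.9 / cos(47°) = 118.6 m
net slip = dip-slip / sin(rake) = 118.6 / sin(41°) = 181 m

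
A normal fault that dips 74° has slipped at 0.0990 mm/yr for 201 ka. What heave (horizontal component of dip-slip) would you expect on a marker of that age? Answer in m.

dip-slip = rate × time = 0.0990 mm/yr × 201 ka = 19.90 m
heave = dip-slip × cos(dip) = 19.90 × cos(74°) = 5.48 m

5.48 m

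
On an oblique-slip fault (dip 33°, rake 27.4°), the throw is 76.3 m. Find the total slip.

dip-slip = throw / sin(dip) = 76.3 / sin(33°) = 140.1 m
net slip = dip-slip / sin(rake) = 140.1 / sin(27.4°) = 304 m

304 m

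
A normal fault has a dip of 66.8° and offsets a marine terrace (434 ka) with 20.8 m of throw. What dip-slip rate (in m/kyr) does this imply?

dip-slip = throw / sin(dip) = 20.8 m / sin(66.8°) = 22.63 m
rate = 22.63 m / 434 ka = 0.0000521 m/yr = 0.0521 m/kyr

0.0521 m/kyr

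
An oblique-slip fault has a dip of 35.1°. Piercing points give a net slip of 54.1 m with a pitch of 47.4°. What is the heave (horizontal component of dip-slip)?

dip-slip = net slip × sin(rake) = 54.1 m × sin(47.4°) = 39.82 m
heave = dip-slip × cos(dip) = 39.82 × cos(35.1°) = 32.6 m

32.6 m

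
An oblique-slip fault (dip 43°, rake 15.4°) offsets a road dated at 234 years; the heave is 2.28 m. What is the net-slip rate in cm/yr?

5.02 cm/yr

dip-slip = heave / cos(dip) = 2.28 / cos(43°) = 3.118 m
net slip = dip-slip / sin(rake) = 3.118 / sin(15.4°) = 11.74 m
rate = 11.74 m / 234 years = 0.0502 m/yr = 5.02 cm/yr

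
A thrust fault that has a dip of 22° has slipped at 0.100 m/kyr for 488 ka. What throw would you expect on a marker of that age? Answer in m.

18.3 m

dip-slip = rate × time = 0.100 m/kyr × 488 ka = 48.80 m
throw = dip-slip × sin(dip) = 48.80 × sin(22°) = 18.3 m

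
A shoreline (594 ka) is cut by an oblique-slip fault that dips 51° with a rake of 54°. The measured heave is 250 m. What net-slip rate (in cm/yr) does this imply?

0.0827 cm/yr

dip-slip = heave / cos(dip) = 250 / cos(51°) = 397.3 m
net slip = dip-slip / sin(rake) = 397.3 / sin(54°) = 491 m
rate = 491 m / 594 ka = 0.000827 m/yr = 0.0827 cm/yr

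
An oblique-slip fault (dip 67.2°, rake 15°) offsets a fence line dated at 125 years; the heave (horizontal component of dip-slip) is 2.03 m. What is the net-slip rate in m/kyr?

dip-slip = heave / cos(dip) = 2.03 / cos(67.2°) = 5.238 m
net slip = dip-slip / sin(rake) = 5.238 / sin(15°) = 20.24 m
rate = 20.24 m / 125 years = 0.162 m/yr = 162 m/kyr

162 m/kyr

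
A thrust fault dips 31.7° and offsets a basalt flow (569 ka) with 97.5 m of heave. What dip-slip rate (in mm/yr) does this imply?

dip-slip = heave / cos(dip) = 97.5 m / cos(31.7°) = 114.6 m
rate = 114.6 m / 569 ka = 0.000201 m/yr = 0.201 mm/yr

0.201 mm/yr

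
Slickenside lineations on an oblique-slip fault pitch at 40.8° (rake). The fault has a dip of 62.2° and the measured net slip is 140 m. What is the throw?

80.9 m

dip-slip = net slip × sin(rake) = 140 m × sin(40.8°) = 91.48 m
throw = dip-slip × sin(dip) = 91.48 × sin(62.2°) = 80.9 m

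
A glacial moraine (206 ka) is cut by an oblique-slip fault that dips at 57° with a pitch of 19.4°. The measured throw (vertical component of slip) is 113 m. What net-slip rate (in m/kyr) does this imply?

1.97 m/kyr

dip-slip = throw / sin(dip) = 113 / sin(57°) = 134.7 m
net slip = dip-slip / sin(rake) = 134.7 / sin(19.4°) = 405.6 m
rate = 405.6 m / 206 ka = 0.00197 m/yr = 1.97 m/kyr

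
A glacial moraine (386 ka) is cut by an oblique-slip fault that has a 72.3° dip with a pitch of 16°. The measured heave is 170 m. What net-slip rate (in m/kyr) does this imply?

dip-slip = heave / cos(dip) = 170 / cos(72.3°) = 559.1 m
net slip = dip-slip / sin(rake) = 559.1 / sin(16°) = 2029 m
rate = 2029 m / 386 ka = 0.00526 m/yr = 5.26 m/kyr

5.26 m/kyr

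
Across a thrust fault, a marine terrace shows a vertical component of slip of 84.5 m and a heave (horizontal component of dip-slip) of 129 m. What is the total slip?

net slip = √(throw² + heave²) = √(84.5² + 129²) = 154 m

154 m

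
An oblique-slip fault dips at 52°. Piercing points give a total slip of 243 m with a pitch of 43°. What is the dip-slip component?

166 m

dip-slip = net slip × sin(rake) = 243 m × sin(43°) = 166 m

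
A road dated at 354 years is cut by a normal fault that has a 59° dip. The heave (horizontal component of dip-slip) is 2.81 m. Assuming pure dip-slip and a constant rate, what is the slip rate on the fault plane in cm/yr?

1.54 cm/yr

dip-slip = heave / cos(dip) = 2.81 m / cos(59°) = 5.456 m
rate = 5.456 m / 354 years = 0.0154 m/yr = 1.54 cm/yr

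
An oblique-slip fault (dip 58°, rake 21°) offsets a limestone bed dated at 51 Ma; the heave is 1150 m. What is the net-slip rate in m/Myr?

119 m/Myr

dip-slip = heave / cos(dip) = 1150 / cos(58°) = 2170 m
net slip = dip-slip / sin(rake) = 2170 / sin(21°) = 6056 m
rate = 6056 m / 51 Ma = 0.000119 m/yr = 119 m/Myr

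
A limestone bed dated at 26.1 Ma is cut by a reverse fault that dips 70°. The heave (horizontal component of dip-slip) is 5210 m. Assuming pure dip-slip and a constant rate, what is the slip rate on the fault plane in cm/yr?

dip-slip = heave / cos(dip) = 5210 m / cos(70°) = 15230 m
rate = 15230 m / 26.1 Ma = 0.000584 m/yr = 0.0584 cm/yr

0.0584 cm/yr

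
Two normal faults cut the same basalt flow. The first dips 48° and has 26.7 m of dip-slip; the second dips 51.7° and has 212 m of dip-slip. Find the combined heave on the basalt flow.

149 m

heave_A = 26.7 × cos(48°) = 17.87 m
heave_B = 212 × cos(51.7°) = 131.4 m
total = 17.87 + 131.4 = 149 m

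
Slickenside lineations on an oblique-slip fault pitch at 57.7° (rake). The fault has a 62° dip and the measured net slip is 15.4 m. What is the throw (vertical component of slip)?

11.5 m

dip-slip = net slip × sin(rake) = 15.4 m × sin(57.7°) = 13.02 m
throw = dip-slip × sin(dip) = 13.02 × sin(62°) = 11.5 m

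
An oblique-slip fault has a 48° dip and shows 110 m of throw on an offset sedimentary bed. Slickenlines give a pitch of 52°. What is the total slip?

188 m

dip-slip = throw / sin(dip) = 110 / sin(48°) = 148 m
net slip = dip-slip / sin(rake) = 148 / sin(52°) = 188 m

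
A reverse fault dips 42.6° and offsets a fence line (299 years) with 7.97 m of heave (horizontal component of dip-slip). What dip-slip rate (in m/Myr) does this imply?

36200 m/Myr

dip-slip = heave / cos(dip) = 7.97 m / cos(42.6°) = 10.83 m
rate = 10.83 m / 299 years = 0.0362 m/yr = 36200 m/Myr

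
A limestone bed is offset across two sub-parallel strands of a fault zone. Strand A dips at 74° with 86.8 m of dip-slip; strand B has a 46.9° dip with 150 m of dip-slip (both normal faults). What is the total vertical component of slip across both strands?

193 m

throw_A = 86.8 × sin(74°) = 83.44 m
throw_B = 150 × sin(46.9°) = 109.5 m
total = 83.44 + 109.5 = 193 m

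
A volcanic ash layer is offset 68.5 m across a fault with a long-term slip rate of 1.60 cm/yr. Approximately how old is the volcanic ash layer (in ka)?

age = offset / rate = 68.5 m / (1.60 cm/yr) = 4280 yr = 4.28 ka

4.28 ka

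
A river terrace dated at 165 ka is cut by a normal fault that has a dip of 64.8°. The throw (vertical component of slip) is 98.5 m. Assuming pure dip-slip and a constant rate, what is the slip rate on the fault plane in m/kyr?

dip-slip = throw / sin(dip) = 98.5 m / sin(64.8°) = 108.9 m
rate = 108.9 m / 165 ka = 0.000660 m/yr = 0.660 m/kyr

0.660 m/kyr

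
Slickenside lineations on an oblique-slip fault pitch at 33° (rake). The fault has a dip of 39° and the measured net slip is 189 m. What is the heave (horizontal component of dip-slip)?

80 m

dip-slip = net slip × sin(rake) = 189 m × sin(33°) = 102.9 m
heave = dip-slip × cos(dip) = 102.9 × cos(39°) = 80 m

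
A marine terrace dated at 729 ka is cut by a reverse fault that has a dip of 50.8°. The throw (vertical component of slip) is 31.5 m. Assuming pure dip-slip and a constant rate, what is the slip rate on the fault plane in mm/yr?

dip-slip = throw / sin(dip) = 31.5 m / sin(50.8°) = 40.65 m
rate = 40.65 m / 729 ka = 0.0000558 m/yr = 0.0558 mm/yr

0.0558 mm/yr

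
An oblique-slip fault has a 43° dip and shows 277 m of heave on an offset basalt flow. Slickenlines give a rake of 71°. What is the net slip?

401 m

dip-slip = heave / cos(dip) = 277 / cos(43°) = 378.7 m
net slip = dip-slip / sin(rake) = 378.7 / sin(71°) = 401 m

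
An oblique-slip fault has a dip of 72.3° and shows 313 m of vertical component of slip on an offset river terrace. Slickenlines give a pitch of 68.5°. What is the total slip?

353 m

dip-slip = throw / sin(dip) = 313 / sin(72.3°) = 328.6 m
net slip = dip-slip / sin(rake) = 328.6 / sin(68.5°) = 353 m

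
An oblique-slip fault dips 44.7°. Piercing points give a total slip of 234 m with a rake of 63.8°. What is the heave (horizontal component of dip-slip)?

149 m

dip-slip = net slip × sin(rake) = 234 m × sin(63.8°) = 210 m
heave = dip-slip × cos(dip) = 210 × cos(44.7°) = 149 m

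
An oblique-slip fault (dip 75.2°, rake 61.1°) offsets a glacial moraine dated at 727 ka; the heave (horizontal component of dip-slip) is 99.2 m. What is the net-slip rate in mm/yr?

0.610 mm/yr

dip-slip = heave / cos(dip) = 99.2 / cos(75.2°) = 388.3 m
net slip = dip-slip / sin(rake) = 388.3 / sin(61.1°) = 443.6 m
rate = 443.6 m / 727 ka = 0.000610 m/yr = 0.610 mm/yr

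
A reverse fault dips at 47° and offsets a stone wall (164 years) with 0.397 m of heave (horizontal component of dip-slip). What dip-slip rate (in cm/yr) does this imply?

dip-slip = heave / cos(dip) = 0.397 m / cos(47°) = 0.5821 m
rate = 0.5821 m / 164 years = 0.00355 m/yr = 0.355 cm/yr

0.355 cm/yr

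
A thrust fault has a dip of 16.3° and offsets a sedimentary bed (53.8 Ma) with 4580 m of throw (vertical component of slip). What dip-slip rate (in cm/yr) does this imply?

0.0303 cm/yr

dip-slip = throw / sin(dip) = 4580 m / sin(16.3°) = 16320 m
rate = 16320 m / 53.8 Ma = 0.000303 m/yr = 0.0303 cm/yr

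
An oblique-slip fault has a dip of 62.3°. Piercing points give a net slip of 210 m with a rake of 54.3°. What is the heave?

79.3 m

dip-slip = net slip × sin(rake) = 210 m × sin(54.3°) = 170.5 m
heave = dip-slip × cos(dip) = 170.5 × cos(62.3°) = 79.3 m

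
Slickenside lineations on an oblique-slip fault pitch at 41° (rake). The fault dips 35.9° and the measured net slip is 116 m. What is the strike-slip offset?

87.5 m

strike-slip = net slip × cos(rake) = 116 m × cos(41°) = 87.5 m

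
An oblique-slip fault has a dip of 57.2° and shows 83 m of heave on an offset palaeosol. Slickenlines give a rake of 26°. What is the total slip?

dip-slip = heave / cos(dip) = 83 / cos(57.2°) = 153.2 m
net slip = dip-slip / sin(rake) = 153.2 / sin(26°) = 350 m

350 m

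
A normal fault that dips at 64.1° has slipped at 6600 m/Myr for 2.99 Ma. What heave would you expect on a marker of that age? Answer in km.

dip-slip = rate × time = 6600 m/Myr × 2.99 Ma = 19730 m
heave = dip-slip × cos(dip) = 19730 × cos(64.1°) = 8620 m = 8.62 km

8.62 km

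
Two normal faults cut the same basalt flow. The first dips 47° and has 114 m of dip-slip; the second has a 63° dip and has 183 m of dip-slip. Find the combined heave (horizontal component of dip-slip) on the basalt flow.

heave_A = 114 × cos(47°) = 77.75 m
heave_B = 183 × cos(63°) = 83.08 m
total = 77.75 + 83.08 = 161 m

161 m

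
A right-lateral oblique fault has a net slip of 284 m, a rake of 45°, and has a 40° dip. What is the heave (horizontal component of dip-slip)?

154 m

dip-slip = net slip × sin(rake) = 284 m × sin(45°) = 200.8 m
heave = dip-slip × cos(dip) = 200.8 × cos(40°) = 154 m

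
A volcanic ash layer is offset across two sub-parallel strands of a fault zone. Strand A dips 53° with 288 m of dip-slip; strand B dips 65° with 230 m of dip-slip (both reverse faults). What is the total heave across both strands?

271 m

heave_A = 288 × cos(53°) = 173.3 m
heave_B = 230 × cos(65°) = 97.20 m
total = 173.3 + 97.20 = 271 m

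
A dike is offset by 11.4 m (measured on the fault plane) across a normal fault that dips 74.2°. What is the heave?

3.10 m

heave = dip-slip × cos(dip) = 11.4 m × cos(74.2°) = 3.10 m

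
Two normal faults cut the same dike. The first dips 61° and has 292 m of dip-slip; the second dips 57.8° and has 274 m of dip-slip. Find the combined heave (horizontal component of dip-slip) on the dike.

288 m

heave_A = 292 × cos(61°) = 141.6 m
heave_B = 274 × cos(57.8°) = 146 m
total = 141.6 + 146 = 288 m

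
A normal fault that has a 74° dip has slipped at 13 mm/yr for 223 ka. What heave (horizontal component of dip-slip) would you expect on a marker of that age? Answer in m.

799 m

dip-slip = rate × time = 13 mm/yr × 223 ka = 2899 m
heave = dip-slip × cos(dip) = 2899 × cos(74°) = 799 m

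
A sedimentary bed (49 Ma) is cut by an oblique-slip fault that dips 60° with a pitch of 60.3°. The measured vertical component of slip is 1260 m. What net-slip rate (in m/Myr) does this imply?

dip-slip = throw / sin(dip) = 1260 / sin(60°) = 1455 m
net slip = dip-slip / sin(rake) = 1455 / sin(60.3°) = 1675 m
rate = 1675 m / 49 Ma = 0.0000342 m/yr = 34.2 m/Myr

34.2 m/Myr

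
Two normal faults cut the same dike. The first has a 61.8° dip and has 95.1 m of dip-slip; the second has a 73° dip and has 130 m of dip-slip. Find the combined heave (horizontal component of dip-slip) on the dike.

82.9 m

heave_A = 95.1 × cos(61.8°) = 44.94 m
heave_B = 130 × cos(73°) = 38.01 m
total = 44.94 + 38.01 = 82.9 m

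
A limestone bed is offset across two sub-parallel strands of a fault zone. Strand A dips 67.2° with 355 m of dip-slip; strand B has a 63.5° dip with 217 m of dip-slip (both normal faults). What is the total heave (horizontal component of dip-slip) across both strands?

234 m

heave_A = 355 × cos(67.2°) = 137.6 m
heave_B = 217 × cos(63.5°) = 96.82 m
total = 137.6 + 96.82 = 234 m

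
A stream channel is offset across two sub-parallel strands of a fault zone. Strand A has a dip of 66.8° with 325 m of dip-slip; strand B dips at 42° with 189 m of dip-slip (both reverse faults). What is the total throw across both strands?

throw_A = 325 × sin(66.8°) = 298.7 m
throw_B = 189 × sin(42°) = 126.5 m
total = 298.7 + 126.5 = 425 m

425 m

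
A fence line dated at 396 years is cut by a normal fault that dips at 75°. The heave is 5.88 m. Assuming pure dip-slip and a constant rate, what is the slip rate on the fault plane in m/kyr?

57.4 m/kyr

dip-slip = heave / cos(dip) = 5.88 m / cos(75°) = 22.72 m
rate = 22.72 m / 396 years = 0.0574 m/yr = 57.4 m/kyr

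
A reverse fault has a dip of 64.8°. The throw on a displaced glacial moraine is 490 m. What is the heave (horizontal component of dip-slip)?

231 m

heave = throw / tan(dip) = 490 / tan(64.8°) = 231 m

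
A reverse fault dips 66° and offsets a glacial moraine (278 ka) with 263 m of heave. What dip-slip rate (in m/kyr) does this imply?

dip-slip = heave / cos(dip) = 263 m / cos(66°) = 646.6 m
rate = 646.6 m / 278 ka = 0.00233 m/yr = 2.33 m/kyr

2.33 m/kyr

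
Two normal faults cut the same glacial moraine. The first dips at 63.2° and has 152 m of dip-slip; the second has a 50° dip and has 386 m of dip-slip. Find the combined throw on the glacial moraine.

431 m

throw_A = 152 × sin(63.2°) = 135.7 m
throw_B = 386 × sin(50°) = 295.7 m
total = 135.7 + 295.7 = 431 m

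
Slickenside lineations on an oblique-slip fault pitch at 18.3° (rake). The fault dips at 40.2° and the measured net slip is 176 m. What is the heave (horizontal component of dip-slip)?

dip-slip = net slip × sin(rake) = 176 m × sin(18.3°) = 55.26 m
heave = dip-slip × cos(dip) = 55.26 × cos(40.2°) = 42.2 m

42.2 m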